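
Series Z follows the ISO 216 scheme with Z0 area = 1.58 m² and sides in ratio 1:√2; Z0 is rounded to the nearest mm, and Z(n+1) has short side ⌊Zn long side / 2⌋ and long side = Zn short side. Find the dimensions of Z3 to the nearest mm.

373 × 528 mm

Let Z0's short side be w mm. w · w√2 = 1.58 m² = 1,580,000 mm², so w ≈ 1057.0 mm and w√2 ≈ 1494.8 mm → Z0 = 1057 × 1495 mm.
Z1: ⌊1495/2⌋ × 1057 = 747 × 1057 mm
Z2: ⌊1057/2⌋ × 747 = 528 × 747 mm
Z3: ⌊747/2⌋ × 528 = 373 × 528 mm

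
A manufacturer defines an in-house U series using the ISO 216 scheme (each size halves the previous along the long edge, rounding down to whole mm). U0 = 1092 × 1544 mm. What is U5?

193 × 273 mm

U1: ⌊1544/2⌋ × 1092 = 772 × 1092 mm
U2: ⌊1092/2⌋ × 772 = 546 × 772 mm
U3: ⌊772/2⌋ × 546 = 386 × 546 mm
U4: ⌊546/2⌋ × 386 = 273 × 386 mm
U5: ⌊386/2⌋ × 273 = 193 × 273 mm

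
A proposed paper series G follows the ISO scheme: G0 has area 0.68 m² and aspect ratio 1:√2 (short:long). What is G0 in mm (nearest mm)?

693 × 981 mm

Let the short side be w mm. Then w · w√2 = 0.68 m² = 680,000 mm².
w² = 680,000/√2, so w ≈ 693.4 mm; long side = w√2 ≈ 980.6 mm.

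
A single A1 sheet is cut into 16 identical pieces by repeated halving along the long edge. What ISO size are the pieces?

A5

16 = 2^4, so 4 halving steps.
A1 → A2 → … → A5 after 4 steps.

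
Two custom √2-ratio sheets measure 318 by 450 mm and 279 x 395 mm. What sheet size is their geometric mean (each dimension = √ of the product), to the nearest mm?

298 × 422 mm

Short side: √(318 · 279) = √88722 ≈ 297.9 → 298 mm
Long side: √(450 · 395) = √177750 ≈ 421.6 → 422 mm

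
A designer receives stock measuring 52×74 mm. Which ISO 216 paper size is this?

A8 (52 × 74 mm)

Aspect ratio 74/52 ≈ 1.423 — close to the ISO √2 ≈ 1.414.
In the A-series (A0 area = 1 m²): A8 = 52 × 74 mm.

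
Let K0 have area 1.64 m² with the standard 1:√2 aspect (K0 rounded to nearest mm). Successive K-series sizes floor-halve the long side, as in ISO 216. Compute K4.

269 × 380 mm

Let K0's short side be w mm. w · w√2 = 1.64 m² = 1,640,000 mm², so w ≈ 1076.9 mm and w√2 ≈ 1522.9 mm → K0 = 1077 × 1523 mm.
K1: ⌊1523/2⌋ × 1077 = 761 × 1077 mm
K2: ⌊1077/2⌋ × 761 = 538 × 761 mm
K3: ⌊761/2⌋ × 538 = 380 × 538 mm
K4: ⌊538/2⌋ × 380 = 269 × 380 mm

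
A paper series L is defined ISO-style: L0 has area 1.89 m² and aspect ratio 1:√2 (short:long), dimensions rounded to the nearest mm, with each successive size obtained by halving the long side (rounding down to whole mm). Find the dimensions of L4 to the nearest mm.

Let L0's short side be w mm. w · w√2 = 1.89 m² = 1,890,000 mm², so w ≈ 1156.0 mm and w√2 ≈ 1634.9 mm → L0 = 1156 × 1635 mm.
L1: ⌊1635/2⌋ × 1156 = 817 × 1156 mm
L2: ⌊1156/2⌋ × 817 = 578 × 817 mm
L3: ⌊817/2⌋ × 578 = 408 × 578 mm
L4: ⌊578/2⌋ × 408 = 289 × 408 mm

289 × 408 mm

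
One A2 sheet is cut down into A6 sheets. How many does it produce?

16

A2 = 420 × 594 mm; A6 = 105 × 148 mm.
Each halving step doubles the count; 4 steps from A2 to A6.
2^4 = 16.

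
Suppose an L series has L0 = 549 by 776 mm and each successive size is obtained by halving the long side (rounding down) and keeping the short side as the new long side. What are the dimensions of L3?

194 × 274 mm

L1 = 388 × 549 mm (from L0 by 1 halving).
L2: ⌊549/2⌋ × 388 = 274 × 388 mm
L3: ⌊388/2⌋ × 274 = 194 × 274 mm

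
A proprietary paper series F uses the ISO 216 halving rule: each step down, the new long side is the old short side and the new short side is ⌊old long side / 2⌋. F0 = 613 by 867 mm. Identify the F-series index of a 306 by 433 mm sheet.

F0: 613 × 867 mm
F1: 433 × 613 mm
F2: 306 × 433 mm
F3: 216 × 306 mm
→ matches F2.

F2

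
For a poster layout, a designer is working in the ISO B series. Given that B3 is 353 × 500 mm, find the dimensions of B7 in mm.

B4: ⌊500/2⌋ × 353 = 250 × 353 mm
B5: ⌊353/2⌋ × 250 = 176 × 250 mm
B6: ⌊250/2⌋ × 176 = 125 × 176 mm
B7: ⌊176/2⌋ × 125 = 88 × 125 mm

88 × 125 mm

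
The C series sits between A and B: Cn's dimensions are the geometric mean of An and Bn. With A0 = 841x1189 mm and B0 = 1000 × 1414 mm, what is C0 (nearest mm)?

917 × 1297 mm

Short side: √(841 · 1000) = √841000 ≈ 917.1 → 917 mm
Long side: √(1189 · 1414) = √1681246 ≈ 1296.6 → 1297 mm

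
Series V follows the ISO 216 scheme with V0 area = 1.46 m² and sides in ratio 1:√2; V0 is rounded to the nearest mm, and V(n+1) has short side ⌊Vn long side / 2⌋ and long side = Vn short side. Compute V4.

254 × 359 mm

Let V0's short side be w mm. w · w√2 = 1.46 m² = 1,460,000 mm², so w ≈ 1016.1 mm and w√2 ≈ 1436.9 mm → V0 = 1016 × 1437 mm.
V1: ⌊1437/2⌋ × 1016 = 718 × 1016 mm
V2: ⌊1016/2⌋ × 718 = 508 × 718 mm
V3: ⌊718/2⌋ × 508 = 359 × 508 mm
V4: ⌊508/2⌋ × 359 = 254 × 359 mm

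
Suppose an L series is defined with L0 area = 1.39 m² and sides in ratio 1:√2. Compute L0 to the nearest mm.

991 × 1402 mm

Let the short side be w mm. Then w · w√2 = 1.39 m² = 1,390,000 mm².
w² = 1,390,000/√2, so w ≈ 991.4 mm; long side = w√2 ≈ 1402.1 mm.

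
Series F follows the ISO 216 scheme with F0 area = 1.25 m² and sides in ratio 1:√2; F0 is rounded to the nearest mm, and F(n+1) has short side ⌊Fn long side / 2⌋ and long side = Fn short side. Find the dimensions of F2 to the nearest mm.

470 × 665 mm

Let F0's short side be w mm. w · w√2 = 1.25 m² = 1,250,000 mm², so w ≈ 940.2 mm and w√2 ≈ 1329.6 mm → F0 = 940 × 1330 mm.
F1: ⌊1330/2⌋ × 940 = 665 × 940 mm
F2: ⌊940/2⌋ × 665 = 470 × 665 mm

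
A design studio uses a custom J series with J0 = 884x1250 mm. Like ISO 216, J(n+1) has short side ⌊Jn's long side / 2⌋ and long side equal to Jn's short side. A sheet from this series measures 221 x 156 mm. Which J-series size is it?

J5

J0: 884 × 1250 mm
J1: 625 × 884 mm
J2: 442 × 625 mm
J3: 312 × 442 mm
J4: 221 × 312 mm
J5: 156 × 221 mm
J6: 110 × 156 mm
→ matches J5.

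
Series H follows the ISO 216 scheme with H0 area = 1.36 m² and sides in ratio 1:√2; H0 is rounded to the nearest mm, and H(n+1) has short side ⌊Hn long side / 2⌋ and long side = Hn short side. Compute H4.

Let H0's short side be w mm. w · w√2 = 1.36 m² = 1,360,000 mm², so w ≈ 980.6 mm and w√2 ≈ 1386.8 mm → H0 = 981 × 1387 mm.
H1: ⌊1387/2⌋ × 981 = 693 × 981 mm
H2: ⌊981/2⌋ × 693 = 490 × 693 mm
H3: ⌊693/2⌋ × 490 = 346 × 490 mm
H4: ⌊490/2⌋ × 346 = 245 × 346 mm

245 × 346 mm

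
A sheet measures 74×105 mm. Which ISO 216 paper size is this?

Aspect ratio 105/74 ≈ 1.419 — close to the ISO √2 ≈ 1.414.
In the A-series (A0 area = 1 m²): A7 = 74 × 105 mm.

A7 (74 × 105 mm)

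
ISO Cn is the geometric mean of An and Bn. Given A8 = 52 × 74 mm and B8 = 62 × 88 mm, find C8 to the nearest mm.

57 × 81 mm

Short side: √(52 · 62) = √3224 ≈ 56.8 → 57 mm
Long side: √(74 · 88) = √6512 ≈ 80.7 → 81 mm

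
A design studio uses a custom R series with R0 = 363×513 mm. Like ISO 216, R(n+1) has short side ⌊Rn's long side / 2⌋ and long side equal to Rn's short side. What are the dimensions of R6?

45 × 64 mm

R1 = 256 × 363 mm (from R0 by 1 halving).
R2: ⌊363/2⌋ × 256 = 181 × 256 mm
R3: ⌊256/2⌋ × 181 = 128 × 181 mm
R4: ⌊181/2⌋ × 128 = 90 × 128 mm
R5: ⌊128/2⌋ × 90 = 64 × 90 mm
R6: ⌊90/2⌋ × 64 = 45 × 64 mm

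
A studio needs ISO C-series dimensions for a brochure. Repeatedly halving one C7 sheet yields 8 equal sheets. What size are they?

C10

8 = 2^3, so 3 halving steps.
C7 → C8 → … → C10 after 3 steps.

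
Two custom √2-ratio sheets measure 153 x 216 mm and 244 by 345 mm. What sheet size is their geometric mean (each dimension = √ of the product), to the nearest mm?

Short side: √(153 · 244) = √37332 ≈ 193.2 → 193 mm
Long side: √(216 · 345) = √74520 ≈ 273.0 → 273 mm

193 × 273 mm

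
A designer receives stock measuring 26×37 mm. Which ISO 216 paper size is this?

A10 (26 × 37 mm)

Aspect ratio 37/26 ≈ 1.423 — close to the ISO √2 ≈ 1.414.
In the A-series (A0 area = 1 m²): A10 = 26 × 37 mm.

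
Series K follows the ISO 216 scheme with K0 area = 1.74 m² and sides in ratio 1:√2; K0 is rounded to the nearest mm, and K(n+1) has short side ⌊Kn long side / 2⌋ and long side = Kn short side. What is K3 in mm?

392 × 554 mm

Let K0's short side be w mm. w · w√2 = 1.74 m² = 1,740,000 mm², so w ≈ 1109.2 mm and w√2 ≈ 1568.7 mm → K0 = 1109 × 1569 mm.
K1: ⌊1569/2⌋ × 1109 = 784 × 1109 mm
K2: ⌊1109/2⌋ × 784 = 554 × 784 mm
K3: ⌊784/2⌋ × 554 = 392 × 554 mm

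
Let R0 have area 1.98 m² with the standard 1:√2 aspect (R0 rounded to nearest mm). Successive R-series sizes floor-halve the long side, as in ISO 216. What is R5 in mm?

Let R0's short side be w mm. w · w√2 = 1.98 m² = 1,980,000 mm², so w ≈ 1183.2 mm and w√2 ≈ 1673.4 mm → R0 = 1183 × 1673 mm.
R1: ⌊1673/2⌋ × 1183 = 836 × 1183 mm
R2: ⌊1183/2⌋ × 836 = 591 × 836 mm
R3: ⌊836/2⌋ × 591 = 418 × 591 mm
R4: ⌊591/2⌋ × 418 = 295 × 418 mm
R5: ⌊418/2⌋ × 295 = 209 × 295 mm

209 × 295 mm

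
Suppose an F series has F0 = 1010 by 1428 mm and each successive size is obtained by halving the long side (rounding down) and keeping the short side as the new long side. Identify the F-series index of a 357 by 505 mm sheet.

F0: 1010 × 1428 mm
F1: 714 × 1010 mm
F2: 505 × 714 mm
F3: 357 × 505 mm
F4: 252 × 357 mm
→ matches F3.

F3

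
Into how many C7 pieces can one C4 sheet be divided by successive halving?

C4 = 229 × 324 mm; C7 = 81 × 114 mm.
Each halving step doubles the count; 3 steps from C4 to C7.
2^3 = 8.

8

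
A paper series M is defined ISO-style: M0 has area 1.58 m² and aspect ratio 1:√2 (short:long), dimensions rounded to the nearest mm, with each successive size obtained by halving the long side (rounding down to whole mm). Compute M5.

Let M0's short side be w mm. w · w√2 = 1.58 m² = 1,580,000 mm², so w ≈ 1057.0 mm and w√2 ≈ 1494.8 mm → M0 = 1057 × 1495 mm.
M1: ⌊1495/2⌋ × 1057 = 747 × 1057 mm
M2: ⌊1057/2⌋ × 747 = 528 × 747 mm
M3: ⌊747/2⌋ × 528 = 373 × 528 mm
M4: ⌊528/2⌋ × 373 = 264 × 373 mm
M5: ⌊373/2⌋ × 264 = 186 × 264 mm

186 × 264 mm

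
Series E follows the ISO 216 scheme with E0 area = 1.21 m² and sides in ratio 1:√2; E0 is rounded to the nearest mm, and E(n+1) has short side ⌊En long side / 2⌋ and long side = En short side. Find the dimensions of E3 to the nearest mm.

327 × 462 mm

Let E0's short side be w mm. w · w√2 = 1.21 m² = 1,210,000 mm², so w ≈ 925.0 mm and w√2 ≈ 1308.1 mm → E0 = 925 × 1308 mm.
E1: ⌊1308/2⌋ × 925 = 654 × 925 mm
E2: ⌊925/2⌋ × 654 = 462 × 654 mm
E3: ⌊654/2⌋ × 462 = 327 × 462 mm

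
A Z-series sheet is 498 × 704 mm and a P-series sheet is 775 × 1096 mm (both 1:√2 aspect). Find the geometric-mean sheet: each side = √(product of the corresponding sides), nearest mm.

Short side: √(498 · 775) = √385950 ≈ 621.2 → 621 mm
Long side: √(704 · 1096) = √771584 ≈ 878.4 → 878 mm

621 × 878 mm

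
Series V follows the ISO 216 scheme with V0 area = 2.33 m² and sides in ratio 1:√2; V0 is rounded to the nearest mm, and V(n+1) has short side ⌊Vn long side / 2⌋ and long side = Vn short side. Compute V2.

642 × 907 mm

Let V0's short side be w mm. w · w√2 = 2.33 m² = 2,330,000 mm², so w ≈ 1283.6 mm and w√2 ≈ 1815.2 mm → V0 = 1284 × 1815 mm.
V1: ⌊1815/2⌋ × 1284 = 907 × 1284 mm
V2: ⌊1284/2⌋ × 907 = 642 × 907 mm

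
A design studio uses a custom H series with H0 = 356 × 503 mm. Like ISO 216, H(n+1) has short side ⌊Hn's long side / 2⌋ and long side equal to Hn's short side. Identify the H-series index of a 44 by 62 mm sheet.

H6

H0: 356 × 503 mm
H1: 251 × 356 mm
H2: 178 × 251 mm
H3: 125 × 178 mm
H4: 89 × 125 mm
H5: 62 × 89 mm
H6: 44 × 62 mm
H7: 31 × 44 mm
→ matches H6.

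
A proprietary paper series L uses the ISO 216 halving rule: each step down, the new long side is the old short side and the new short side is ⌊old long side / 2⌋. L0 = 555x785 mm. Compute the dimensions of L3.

L1: ⌊785/2⌋ × 555 = 392 × 555 mm
L2: ⌊555/2⌋ × 392 = 277 × 392 mm
L3: ⌊392/2⌋ × 277 = 196 × 277 mm

196 × 277 mm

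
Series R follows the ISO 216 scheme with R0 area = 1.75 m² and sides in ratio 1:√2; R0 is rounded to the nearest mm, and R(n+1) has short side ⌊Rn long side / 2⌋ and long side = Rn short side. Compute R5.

Let R0's short side be w mm. w · w√2 = 1.75 m² = 1,750,000 mm², so w ≈ 1112.4 mm and w√2 ≈ 1573.2 mm → R0 = 1112 × 1573 mm.
R1: ⌊1573/2⌋ × 1112 = 786 × 1112 mm
R2: ⌊1112/2⌋ × 786 = 556 × 786 mm
R3: ⌊786/2⌋ × 556 = 393 × 556 mm
R4: ⌊556/2⌋ × 393 = 278 × 393 mm
R5: ⌊393/2⌋ × 278 = 196 × 278 mm

196 × 278 mm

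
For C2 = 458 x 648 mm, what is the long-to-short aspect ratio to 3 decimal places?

648 / 458 = 1.415
Matches √2 ≈ 1.414 — the ISO 216 defining ratio.

1.415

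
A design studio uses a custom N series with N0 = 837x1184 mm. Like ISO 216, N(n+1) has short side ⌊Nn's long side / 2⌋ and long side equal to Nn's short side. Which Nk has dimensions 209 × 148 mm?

N5

N0: 837 × 1184 mm
N1: 592 × 837 mm
N2: 418 × 592 mm
N3: 296 × 418 mm
N4: 209 × 296 mm
N5: 148 × 209 mm
N6: 104 × 148 mm
→ matches N5.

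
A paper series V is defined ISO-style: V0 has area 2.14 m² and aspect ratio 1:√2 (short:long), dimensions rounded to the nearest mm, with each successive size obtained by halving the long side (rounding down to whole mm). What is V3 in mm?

Let V0's short side be w mm. w · w√2 = 2.14 m² = 2,140,000 mm², so w ≈ 1230.1 mm and w√2 ≈ 1739.7 mm → V0 = 1230 × 1740 mm.
V1: ⌊1740/2⌋ × 1230 = 870 × 1230 mm
V2: ⌊1230/2⌋ × 870 = 615 × 870 mm
V3: ⌊870/2⌋ × 615 = 435 × 615 mm

435 × 615 mm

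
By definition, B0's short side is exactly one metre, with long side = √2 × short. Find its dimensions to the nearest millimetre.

1000 × 1414 mm

Short side = 1000 mm; long side = 1000√2 ≈ 1414.2 mm.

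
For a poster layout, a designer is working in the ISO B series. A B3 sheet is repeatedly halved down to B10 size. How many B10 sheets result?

Each ISO step halves the sheet: 1 × B3 → 2 × B4 → 4 × B5 → 8 × B6 → …
From B3 to B10 is 7 halving steps: 2^7 = 128.

128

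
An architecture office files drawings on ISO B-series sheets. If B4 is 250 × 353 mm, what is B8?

62 × 88 mm

B5: ⌊353/2⌋ × 250 = 176 × 250 mm
B6: ⌊250/2⌋ × 176 = 125 × 176 mm
B7: ⌊176/2⌋ × 125 = 88 × 125 mm
B8: ⌊125/2⌋ × 88 = 62 × 88 mm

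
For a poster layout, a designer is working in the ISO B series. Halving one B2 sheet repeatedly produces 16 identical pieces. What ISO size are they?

16 = 2^4, so 4 halving steps.
B2 → B3 → … → B6 after 4 steps.

B6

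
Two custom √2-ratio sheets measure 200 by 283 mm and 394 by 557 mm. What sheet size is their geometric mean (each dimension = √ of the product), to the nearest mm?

281 × 397 mm

Short side: √(200 · 394) = √78800 ≈ 280.7 → 281 mm
Long side: √(283 · 557) = √157631 ≈ 397.0 → 397 mm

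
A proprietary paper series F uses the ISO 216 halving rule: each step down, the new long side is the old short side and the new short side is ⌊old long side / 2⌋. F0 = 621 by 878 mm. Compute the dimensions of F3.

219 × 310 mm

F1: ⌊878/2⌋ × 621 = 439 × 621 mm
F2: ⌊621/2⌋ × 439 = 310 × 439 mm
F3: ⌊439/2⌋ × 310 = 219 × 310 mm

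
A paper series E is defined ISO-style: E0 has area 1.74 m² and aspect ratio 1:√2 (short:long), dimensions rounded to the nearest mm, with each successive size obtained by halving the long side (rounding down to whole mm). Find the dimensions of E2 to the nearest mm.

Let E0's short side be w mm. w · w√2 = 1.74 m² = 1,740,000 mm², so w ≈ 1109.2 mm and w√2 ≈ 1568.7 mm → E0 = 1109 × 1569 mm.
E1: ⌊1569/2⌋ × 1109 = 784 × 1109 mm
E2: ⌊1109/2⌋ × 784 = 554 × 784 mm

554 × 784 mm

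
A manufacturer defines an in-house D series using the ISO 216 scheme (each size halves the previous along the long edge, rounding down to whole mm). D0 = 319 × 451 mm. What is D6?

39 × 56 mm

D1: ⌊451/2⌋ × 319 = 225 × 319 mm
D2: ⌊319/2⌋ × 225 = 159 × 225 mm
D3: ⌊225/2⌋ × 159 = 112 × 159 mm
D4: ⌊159/2⌋ × 112 = 79 × 112 mm
D5: ⌊112/2⌋ × 79 = 56 × 79 mm
D6: ⌊79/2⌋ × 56 = 39 × 56 mm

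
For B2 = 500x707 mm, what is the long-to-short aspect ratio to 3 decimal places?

707 / 500 = 1.414
Matches √2 ≈ 1.414 — the ISO 216 defining ratio.

1.414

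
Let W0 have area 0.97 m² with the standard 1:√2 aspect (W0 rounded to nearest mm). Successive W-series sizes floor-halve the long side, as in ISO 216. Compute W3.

Let W0's short side be w mm. w · w√2 = 0.97 m² = 970,000 mm², so w ≈ 828.2 mm and w√2 ≈ 1171.2 mm → W0 = 828 × 1171 mm.
W1: ⌊1171/2⌋ × 828 = 585 × 828 mm
W2: ⌊828/2⌋ × 585 = 414 × 585 mm
W3: ⌊585/2⌋ × 414 = 292 × 414 mm

292 × 414 mm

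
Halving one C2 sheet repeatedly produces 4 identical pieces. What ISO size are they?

4 = 2^2, so 2 halving steps.
C2 → C3 → … → C4 after 2 steps.

C4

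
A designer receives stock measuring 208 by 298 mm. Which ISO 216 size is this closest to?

A4 (210 × 297 mm)

Aspect ratio 298/208 ≈ 1.433 (ISO target is √2 ≈ 1.414).
In the A-series (A0 area = 1 m²): A4 = 210 × 297 mm.
Off by 3 mm total — nearest standard size.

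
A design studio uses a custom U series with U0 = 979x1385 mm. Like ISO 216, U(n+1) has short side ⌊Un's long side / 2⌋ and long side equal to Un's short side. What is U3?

346 × 489 mm

U1: ⌊1385/2⌋ × 979 = 692 × 979 mm
U2: ⌊979/2⌋ × 692 = 489 × 692 mm
U3: ⌊692/2⌋ × 489 = 346 × 489 mm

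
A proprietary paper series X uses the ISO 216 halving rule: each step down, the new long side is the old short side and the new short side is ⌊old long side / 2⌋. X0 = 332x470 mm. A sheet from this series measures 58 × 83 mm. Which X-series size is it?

X5

X0: 332 × 470 mm
X1: 235 × 332 mm
X2: 166 × 235 mm
X3: 117 × 166 mm
X4: 83 × 117 mm
X5: 58 × 83 mm
X6: 41 × 58 mm
→ matches X5.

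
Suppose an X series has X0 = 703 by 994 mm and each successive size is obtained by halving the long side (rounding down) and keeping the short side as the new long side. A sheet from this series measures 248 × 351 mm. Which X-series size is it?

X0: 703 × 994 mm
X1: 497 × 703 mm
X2: 351 × 497 mm
X3: 248 × 351 mm
X4: 175 × 248 mm
→ matches X3.

X3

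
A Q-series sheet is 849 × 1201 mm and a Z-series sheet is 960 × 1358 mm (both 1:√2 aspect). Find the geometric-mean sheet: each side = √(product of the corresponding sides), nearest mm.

903 × 1277 mm

Short side: √(849 · 960) = √815040 ≈ 902.8 → 903 mm
Long side: √(1201 · 1358) = √1630958 ≈ 1277.1 → 1277 mm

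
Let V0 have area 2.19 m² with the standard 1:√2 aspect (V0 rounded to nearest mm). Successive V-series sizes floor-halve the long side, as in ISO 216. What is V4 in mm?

311 × 440 mm

Let V0's short side be w mm. w · w√2 = 2.19 m² = 2,190,000 mm², so w ≈ 1244.4 mm and w√2 ≈ 1759.9 mm → V0 = 1244 × 1760 mm.
V1: ⌊1760/2⌋ × 1244 = 880 × 1244 mm
V2: ⌊1244/2⌋ × 880 = 622 × 880 mm
V3: ⌊880/2⌋ × 622 = 440 × 622 mm
V4: ⌊622/2⌋ × 440 = 311 × 440 mm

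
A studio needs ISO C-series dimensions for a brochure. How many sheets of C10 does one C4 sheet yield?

C4 = 229 × 324 mm; C10 = 28 × 40 mm.
Each halving step doubles the count; 6 steps from C4 to C10.
2^6 = 64.

64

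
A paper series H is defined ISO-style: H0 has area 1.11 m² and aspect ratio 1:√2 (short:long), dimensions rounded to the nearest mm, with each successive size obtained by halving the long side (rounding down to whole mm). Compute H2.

Let H0's short side be w mm. w · w√2 = 1.11 m² = 1,110,000 mm², so w ≈ 885.9 mm and w√2 ≈ 1252.9 mm → H0 = 886 × 1253 mm.
H1: ⌊1253/2⌋ × 886 = 626 × 886 mm
H2: ⌊886/2⌋ × 626 = 443 × 626 mm

443 × 626 mm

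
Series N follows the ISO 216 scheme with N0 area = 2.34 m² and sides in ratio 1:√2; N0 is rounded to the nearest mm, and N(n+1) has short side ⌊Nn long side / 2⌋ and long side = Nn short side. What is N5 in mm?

227 × 321 mm

Let N0's short side be w mm. w · w√2 = 2.34 m² = 2,340,000 mm², so w ≈ 1286.3 mm and w√2 ≈ 1819.1 mm → N0 = 1286 × 1819 mm.
N1: ⌊1819/2⌋ × 1286 = 909 × 1286 mm
N2: ⌊1286/2⌋ × 909 = 643 × 909 mm
N3: ⌊909/2⌋ × 643 = 454 × 643 mm
N4: ⌊643/2⌋ × 454 = 321 × 454 mm
N5: ⌊454/2⌋ × 321 = 227 × 321 mm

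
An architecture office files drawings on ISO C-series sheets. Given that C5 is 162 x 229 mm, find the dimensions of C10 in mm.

28 × 40 mm

C6: ⌊229/2⌋ × 162 = 114 × 162 mm
C7: ⌊162/2⌋ × 114 = 81 × 114 mm
C8: ⌊114/2⌋ × 81 = 57 × 81 mm
C9: ⌊81/2⌋ × 57 = 40 × 57 mm
C10: ⌊57/2⌋ × 40 = 28 × 40 mm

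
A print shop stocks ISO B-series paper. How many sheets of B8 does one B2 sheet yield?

64

Each ISO step halves the sheet: 1 × B2 → 2 × B3 → 4 × B4 → 8 × B5 → …
From B2 to B8 is 6 halving steps: 2^6 = 64.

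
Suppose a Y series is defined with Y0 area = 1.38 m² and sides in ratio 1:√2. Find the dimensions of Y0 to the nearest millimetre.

988 × 1397 mm

Let the short side be w mm. Then w · w√2 = 1.38 m² = 1,380,000 mm².
w² = 1,380,000/√2, so w ≈ 987.8 mm; long side = w√2 ≈ 1397.0 mm.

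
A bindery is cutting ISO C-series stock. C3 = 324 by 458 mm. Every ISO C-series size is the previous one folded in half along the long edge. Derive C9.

C4: ⌊458/2⌋ × 324 = 229 × 324 mm
C5: ⌊324/2⌋ × 229 = 162 × 229 mm
C6: ⌊229/2⌋ × 162 = 114 × 162 mm
C7: ⌊162/2⌋ × 114 = 81 × 114 mm
C8: ⌊114/2⌋ × 81 = 57 × 81 mm
C9: ⌊81/2⌋ × 57 = 40 × 57 mm

40 × 57 mm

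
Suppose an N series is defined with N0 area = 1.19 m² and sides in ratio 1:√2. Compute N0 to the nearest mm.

917 × 1297 mm

Let the short side be w mm. Then w · w√2 = 1.19 m² = 1,190,000 mm².
w² = 1,190,000/√2, so w ≈ 917.3 mm; long side = w√2 ≈ 1297.3 mm.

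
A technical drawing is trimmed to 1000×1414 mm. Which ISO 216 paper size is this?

B0 (1000 × 1414 mm)

Aspect ratio 1414/1000 ≈ 1.414 — close to the ISO √2 ≈ 1.414.
In the B-series (B0 = 1000 × 1414 mm): B0 = 1000 × 1414 mm.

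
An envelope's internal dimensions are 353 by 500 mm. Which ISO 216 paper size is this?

Aspect ratio 500/353 ≈ 1.416 — close to the ISO √2 ≈ 1.414.
In the B-series (B0 = 1000 × 1414 mm): B3 = 353 × 500 mm.

B3 (353 × 500 mm)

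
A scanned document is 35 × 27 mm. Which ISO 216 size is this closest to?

Aspect ratio 35/27 ≈ 1.296 (ISO target is √2 ≈ 1.414).
In the A-series (A0 area = 1 m²): A10 = 26 × 37 mm.
Off by 3 mm total — nearest standard size.

A10 (26 × 37 mm)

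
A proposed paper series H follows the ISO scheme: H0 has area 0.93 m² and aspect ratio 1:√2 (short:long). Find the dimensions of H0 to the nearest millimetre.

811 × 1147 mm

Let the short side be w mm. Then w · w√2 = 0.93 m² = 930,000 mm².
w² = 930,000/√2, so w ≈ 810.9 mm; long side = w√2 ≈ 1146.8 mm.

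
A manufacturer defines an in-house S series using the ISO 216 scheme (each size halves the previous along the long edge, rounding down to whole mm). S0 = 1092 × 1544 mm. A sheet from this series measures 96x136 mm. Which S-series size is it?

S0: 1092 × 1544 mm
S1: 772 × 1092 mm
S2: 546 × 772 mm
S3: 386 × 546 mm
S4: 273 × 386 mm
S5: 193 × 273 mm
S6: 136 × 193 mm
S7: 96 × 136 mm
S8: 68 × 96 mm
→ matches S7.

S7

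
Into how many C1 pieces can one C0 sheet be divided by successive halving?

C0 = 917 × 1297 mm; C1 = 648 × 917 mm.
Each halving step doubles the count; 1 step from C0 to C1.
2^1 = 2.

2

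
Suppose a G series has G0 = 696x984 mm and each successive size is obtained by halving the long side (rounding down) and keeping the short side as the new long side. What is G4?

174 × 246 mm

G1: ⌊984/2⌋ × 696 = 492 × 696 mm
G2: ⌊696/2⌋ × 492 = 348 × 492 mm
G3: ⌊492/2⌋ × 348 = 246 × 348 mm
G4: ⌊348/2⌋ × 246 = 174 × 246 mm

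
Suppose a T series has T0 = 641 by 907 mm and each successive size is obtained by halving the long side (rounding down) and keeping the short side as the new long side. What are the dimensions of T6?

T1 = 453 × 641 mm (from T0 by 1 halving).
T2: ⌊641/2⌋ × 453 = 320 × 453 mm
T3: ⌊453/2⌋ × 320 = 226 × 320 mm
T4: ⌊320/2⌋ × 226 = 160 × 226 mm
T5: ⌊226/2⌋ × 160 = 113 × 160 mm
T6: ⌊160/2⌋ × 113 = 80 × 113 mm

80 × 113 mm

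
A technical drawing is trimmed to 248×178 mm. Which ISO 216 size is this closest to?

Aspect ratio 248/178 ≈ 1.393 (ISO target is √2 ≈ 1.414).
In the B-series (B0 = 1000 × 1414 mm): B5 = 176 × 250 mm.
Off by 4 mm total — nearest standard size.

B5 (176 × 250 mm)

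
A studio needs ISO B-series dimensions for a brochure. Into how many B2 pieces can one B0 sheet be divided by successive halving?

4

Each ISO step halves the sheet: 1 × B0 → 2 × B1 → 4 × B2
From B0 to B2 is 2 halving steps: 2^2 = 4.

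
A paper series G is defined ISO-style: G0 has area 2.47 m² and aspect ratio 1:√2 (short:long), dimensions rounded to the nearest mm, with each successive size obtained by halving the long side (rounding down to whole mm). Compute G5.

233 × 330 mm

Let G0's short side be w mm. w · w√2 = 2.47 m² = 2,470,000 mm², so w ≈ 1321.6 mm and w√2 ≈ 1869.0 mm → G0 = 1322 × 1869 mm.
G1: ⌊1869/2⌋ × 1322 = 934 × 1322 mm
G2: ⌊1322/2⌋ × 934 = 661 × 934 mm
G3: ⌊934/2⌋ × 661 = 467 × 661 mm
G4: ⌊661/2⌋ × 467 = 330 × 467 mm
G5: ⌊467/2⌋ × 330 = 233 × 330 mm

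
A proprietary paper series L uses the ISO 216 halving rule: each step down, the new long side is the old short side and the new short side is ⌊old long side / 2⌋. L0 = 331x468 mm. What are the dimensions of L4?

82 × 117 mm

L1: ⌊468/2⌋ × 331 = 234 × 331 mm
L2: ⌊331/2⌋ × 234 = 165 × 234 mm
L3: ⌊234/2⌋ × 165 = 117 × 165 mm
L4: ⌊165/2⌋ × 117 = 82 × 117 mm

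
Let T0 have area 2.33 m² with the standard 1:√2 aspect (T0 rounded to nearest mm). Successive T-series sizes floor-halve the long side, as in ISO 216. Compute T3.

453 × 642 mm

Let T0's short side be w mm. w · w√2 = 2.33 m² = 2,330,000 mm², so w ≈ 1283.6 mm and w√2 ≈ 1815.2 mm → T0 = 1284 × 1815 mm.
T1: ⌊1815/2⌋ × 1284 = 907 × 1284 mm
T2: ⌊1284/2⌋ × 907 = 642 × 907 mm
T3: ⌊907/2⌋ × 642 = 453 × 642 mm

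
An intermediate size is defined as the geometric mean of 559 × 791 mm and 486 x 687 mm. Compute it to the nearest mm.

Short side: √(559 · 486) = √271674 ≈ 521.2 → 521 mm
Long side: √(791 · 687) = √543417 ≈ 737.2 → 737 mm

521 × 737 mm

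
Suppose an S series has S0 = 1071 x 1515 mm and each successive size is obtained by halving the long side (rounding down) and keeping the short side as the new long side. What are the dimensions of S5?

189 × 267 mm

S1 = 757 × 1071 mm (from S0 by 1 halving).
S2: ⌊1071/2⌋ × 757 = 535 × 757 mm
S3: ⌊757/2⌋ × 535 = 378 × 535 mm
S4: ⌊535/2⌋ × 378 = 267 × 378 mm
S5: ⌊378/2⌋ × 267 = 189 × 267 mm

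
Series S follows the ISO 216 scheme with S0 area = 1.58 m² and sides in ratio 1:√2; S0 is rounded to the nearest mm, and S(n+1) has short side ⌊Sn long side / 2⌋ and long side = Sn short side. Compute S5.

Let S0's short side be w mm. w · w√2 = 1.58 m² = 1,580,000 mm², so w ≈ 1057.0 mm and w√2 ≈ 1494.8 mm → S0 = 1057 × 1495 mm.
S1: ⌊1495/2⌋ × 1057 = 747 × 1057 mm
S2: ⌊1057/2⌋ × 747 = 528 × 747 mm
S3: ⌊747/2⌋ × 528 = 373 × 528 mm
S4: ⌊528/2⌋ × 373 = 264 × 373 mm
S5: ⌊373/2⌋ × 264 = 186 × 264 mm

186 × 264 mm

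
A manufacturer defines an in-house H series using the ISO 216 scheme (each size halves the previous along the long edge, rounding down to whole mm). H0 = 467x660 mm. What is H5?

82 × 116 mm

H1: ⌊660/2⌋ × 467 = 330 × 467 mm
H2: ⌊467/2⌋ × 330 = 233 × 330 mm
H3: ⌊330/2⌋ × 233 = 165 × 233 mm
H4: ⌊233/2⌋ × 165 = 116 × 165 mm
H5: ⌊165/2⌋ × 116 = 82 × 116 mm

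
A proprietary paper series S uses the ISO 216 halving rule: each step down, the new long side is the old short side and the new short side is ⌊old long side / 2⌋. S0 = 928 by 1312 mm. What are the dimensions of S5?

S1: ⌊1312/2⌋ × 928 = 656 × 928 mm
S2: ⌊928/2⌋ × 656 = 464 × 656 mm
S3: ⌊656/2⌋ × 464 = 328 × 464 mm
S4: ⌊464/2⌋ × 328 = 232 × 328 mm
S5: ⌊328/2⌋ × 232 = 164 × 232 mm

164 × 232 mm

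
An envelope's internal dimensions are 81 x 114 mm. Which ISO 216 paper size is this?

Aspect ratio 114/81 ≈ 1.407 — close to the ISO √2 ≈ 1.414.
In the C-series (envelope sizes, between A and B): C7 = 81 × 114 mm.

C7 (81 × 114 mm)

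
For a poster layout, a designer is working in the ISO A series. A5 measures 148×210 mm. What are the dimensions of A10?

26 × 37 mm

A6: ⌊210/2⌋ × 148 = 105 × 148 mm
A7: ⌊148/2⌋ × 105 = 74 × 105 mm
A8: ⌊105/2⌋ × 74 = 52 × 74 mm
A9: ⌊74/2⌋ × 52 = 37 × 52 mm
A10: ⌊52/2⌋ × 37 = 26 × 37 mm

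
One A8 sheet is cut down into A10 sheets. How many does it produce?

A8 = 52 × 74 mm; A10 = 26 × 37 mm.
Each halving step doubles the count; 2 steps from A8 to A10.
2^2 = 4.

4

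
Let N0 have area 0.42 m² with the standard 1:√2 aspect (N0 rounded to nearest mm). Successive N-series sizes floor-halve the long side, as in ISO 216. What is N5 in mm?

96 × 136 mm

Let N0's short side be w mm. w · w√2 = 0.42 m² = 420,000 mm², so w ≈ 545.0 mm and w√2 ≈ 770.7 mm → N0 = 545 × 771 mm.
N1: ⌊771/2⌋ × 545 = 385 × 545 mm
N2: ⌊545/2⌋ × 385 = 272 × 385 mm
N3: ⌊385/2⌋ × 272 = 192 × 272 mm
N4: ⌊272/2⌋ × 192 = 136 × 192 mm
N5: ⌊192/2⌋ × 136 = 96 × 136 mm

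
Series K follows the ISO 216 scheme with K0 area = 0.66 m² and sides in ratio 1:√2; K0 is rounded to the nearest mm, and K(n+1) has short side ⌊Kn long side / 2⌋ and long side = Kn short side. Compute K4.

Let K0's short side be w mm. w · w√2 = 0.66 m² = 660,000 mm², so w ≈ 683.1 mm and w√2 ≈ 966.1 mm → K0 = 683 × 966 mm.
K1: ⌊966/2⌋ × 683 = 483 × 683 mm
K2: ⌊683/2⌋ × 483 = 341 × 483 mm
K3: ⌊483/2⌋ × 341 = 241 × 341 mm
K4: ⌊341/2⌋ × 241 = 170 × 241 mm

170 × 241 mm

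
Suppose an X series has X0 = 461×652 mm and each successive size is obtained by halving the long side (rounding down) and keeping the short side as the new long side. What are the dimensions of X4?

115 × 163 mm

X1: ⌊652/2⌋ × 461 = 326 × 461 mm
X2: ⌊461/2⌋ × 326 = 230 × 326 mm
X3: ⌊326/2⌋ × 230 = 163 × 230 mm
X4: ⌊230/2⌋ × 163 = 115 × 163 mm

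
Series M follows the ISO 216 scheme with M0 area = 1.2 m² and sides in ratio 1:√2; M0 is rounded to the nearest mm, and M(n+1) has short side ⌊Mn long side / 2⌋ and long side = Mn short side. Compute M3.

Let M0's short side be w mm. w · w√2 = 1.2 m² = 1,200,000 mm², so w ≈ 921.2 mm and w√2 ≈ 1302.7 mm → M0 = 921 × 1303 mm.
M1: ⌊1303/2⌋ × 921 = 651 × 921 mm
M2: ⌊921/2⌋ × 651 = 460 × 651 mm
M3: ⌊651/2⌋ × 460 = 325 × 460 mm

325 × 460 mm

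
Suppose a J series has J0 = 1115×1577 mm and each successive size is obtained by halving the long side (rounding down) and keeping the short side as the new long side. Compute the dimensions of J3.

394 × 557 mm

J1: ⌊1577/2⌋ × 1115 = 788 × 1115 mm
J2: ⌊1115/2⌋ × 788 = 557 × 788 mm
J3: ⌊788/2⌋ × 557 = 394 × 557 mm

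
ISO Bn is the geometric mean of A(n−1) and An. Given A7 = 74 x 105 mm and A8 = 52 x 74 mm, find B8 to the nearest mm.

62 × 88 mm

Short side: √(74 · 52) = √3848 ≈ 62.0 → 62 mm
Long side: √(105 · 74) = √7770 ≈ 88.1 → 88 mm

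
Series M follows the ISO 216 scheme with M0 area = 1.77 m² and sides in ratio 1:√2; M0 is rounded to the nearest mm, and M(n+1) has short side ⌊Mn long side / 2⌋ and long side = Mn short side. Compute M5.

Let M0's short side be w mm. w · w√2 = 1.77 m² = 1,770,000 mm², so w ≈ 1118.7 mm and w√2 ≈ 1582.1 mm → M0 = 1119 × 1582 mm.
M1: ⌊1582/2⌋ × 1119 = 791 × 1119 mm
M2: ⌊1119/2⌋ × 791 = 559 × 791 mm
M3: ⌊791/2⌋ × 559 = 395 × 559 mm
M4: ⌊559/2⌋ × 395 = 279 × 395 mm
M5: ⌊395/2⌋ × 279 = 197 × 279 mm

197 × 279 mm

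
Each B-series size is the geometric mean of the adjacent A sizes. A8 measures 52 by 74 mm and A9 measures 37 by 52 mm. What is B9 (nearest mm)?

44 × 62 mm

Short side: √(52 · 37) = √1924 ≈ 43.9 → 44 mm
Long side: √(74 · 52) = √3848 ≈ 62.0 → 62 mm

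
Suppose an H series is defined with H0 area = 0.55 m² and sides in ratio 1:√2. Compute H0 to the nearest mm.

624 × 882 mm

Let the short side be w mm. Then w · w√2 = 0.55 m² = 550,000 mm².
w² = 550,000/√2, so w ≈ 623.6 mm; long side = w√2 ≈ 881.9 mm.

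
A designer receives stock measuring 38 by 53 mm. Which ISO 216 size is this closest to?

A9 (37 × 52 mm)

Aspect ratio 53/38 ≈ 1.395 (ISO target is √2 ≈ 1.414).
In the A-series (A0 area = 1 m²): A9 = 37 × 52 mm.
Off by 2 mm total — nearest standard size.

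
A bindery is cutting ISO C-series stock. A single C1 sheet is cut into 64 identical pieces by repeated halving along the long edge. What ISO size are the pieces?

C7

64 = 2^6, so 6 halving steps.
C1 → C2 → … → C7 after 6 steps.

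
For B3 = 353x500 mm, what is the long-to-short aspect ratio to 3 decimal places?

500 / 353 = 1.416
ISO 216 targets √2 ≈ 1.414; the +0.002 deviation is from mm rounding.

1.416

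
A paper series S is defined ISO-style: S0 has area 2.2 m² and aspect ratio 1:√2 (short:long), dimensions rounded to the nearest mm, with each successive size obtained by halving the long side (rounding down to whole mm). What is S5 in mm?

220 × 311 mm

Let S0's short side be w mm. w · w√2 = 2.2 m² = 2,200,000 mm², so w ≈ 1247.3 mm and w√2 ≈ 1763.9 mm → S0 = 1247 × 1764 mm.
S1: ⌊1764/2⌋ × 1247 = 882 × 1247 mm
S2: ⌊1247/2⌋ × 882 = 623 × 882 mm
S3: ⌊882/2⌋ × 623 = 441 × 623 mm
S4: ⌊623/2⌋ × 441 = 311 × 441 mm
S5: ⌊441/2⌋ × 311 = 220 × 311 mm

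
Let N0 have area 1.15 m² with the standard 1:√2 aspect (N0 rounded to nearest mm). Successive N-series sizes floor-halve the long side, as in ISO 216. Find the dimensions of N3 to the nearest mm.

Let N0's short side be w mm. w · w√2 = 1.15 m² = 1,150,000 mm², so w ≈ 901.8 mm and w√2 ≈ 1275.3 mm → N0 = 902 × 1275 mm.
N1: ⌊1275/2⌋ × 902 = 637 × 902 mm
N2: ⌊902/2⌋ × 637 = 451 × 637 mm
N3: ⌊637/2⌋ × 451 = 318 × 451 mm

318 × 451 mm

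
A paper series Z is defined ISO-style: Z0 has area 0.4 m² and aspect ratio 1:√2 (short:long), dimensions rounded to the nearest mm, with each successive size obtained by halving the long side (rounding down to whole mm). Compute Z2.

Let Z0's short side be w mm. w · w√2 = 0.4 m² = 400,000 mm², so w ≈ 531.8 mm and w√2 ≈ 752.1 mm → Z0 = 532 × 752 mm.
Z1: ⌊752/2⌋ × 532 = 376 × 532 mm
Z2: ⌊532/2⌋ × 376 = 266 × 376 mm

266 × 376 mm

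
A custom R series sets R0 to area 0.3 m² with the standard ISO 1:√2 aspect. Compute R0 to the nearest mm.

461 × 651 mm

Let the short side be w mm. Then w · w√2 = 0.3 m² = 300,000 mm².
w² = 300,000/√2, so w ≈ 460.6 mm; long side = w√2 ≈ 651.4 mm.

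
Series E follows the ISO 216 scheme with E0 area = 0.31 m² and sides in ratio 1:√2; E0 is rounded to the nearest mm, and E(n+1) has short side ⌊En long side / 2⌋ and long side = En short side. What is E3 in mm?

Let E0's short side be w mm. w · w√2 = 0.31 m² = 310,000 mm², so w ≈ 468.2 mm and w√2 ≈ 662.1 mm → E0 = 468 × 662 mm.
E1: ⌊662/2⌋ × 468 = 331 × 468 mm
E2: ⌊468/2⌋ × 331 = 234 × 331 mm
E3: ⌊331/2⌋ × 234 = 165 × 234 mm

165 × 234 mm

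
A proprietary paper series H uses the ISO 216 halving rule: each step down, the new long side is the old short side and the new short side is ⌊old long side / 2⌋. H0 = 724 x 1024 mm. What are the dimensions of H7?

64 × 90 mm

H1 = 512 × 724 mm (from H0 by 1 halving).
H2: ⌊724/2⌋ × 512 = 362 × 512 mm
H3: ⌊512/2⌋ × 362 = 256 × 362 mm
H4: ⌊362/2⌋ × 256 = 181 × 256 mm
H5: ⌊256/2⌋ × 181 = 128 × 181 mm
H6: ⌊181/2⌋ × 128 = 90 × 128 mm
H7: ⌊128/2⌋ × 90 = 64 × 90 mm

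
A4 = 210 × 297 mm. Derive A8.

52 × 74 mm

A5: ⌊297/2⌋ × 210 = 148 × 210 mm
A6: ⌊210/2⌋ × 148 = 105 × 148 mm
A7: ⌊148/2⌋ × 105 = 74 × 105 mm
A8: ⌊105/2⌋ × 74 = 52 × 74 mm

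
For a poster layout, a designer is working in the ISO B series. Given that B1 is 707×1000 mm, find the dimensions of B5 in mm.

176 × 250 mm

B2: ⌊1000/2⌋ × 707 = 500 × 707 mm
B3: ⌊707/2⌋ × 500 = 353 × 500 mm
B4: ⌊500/2⌋ × 353 = 250 × 353 mm
B5: ⌊353/2⌋ × 250 = 176 × 250 mm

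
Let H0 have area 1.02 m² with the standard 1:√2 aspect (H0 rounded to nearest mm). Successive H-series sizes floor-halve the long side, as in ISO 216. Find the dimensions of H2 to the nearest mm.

424 × 600 mm

Let H0's short side be w mm. w · w√2 = 1.02 m² = 1,020,000 mm², so w ≈ 849.3 mm and w√2 ≈ 1201.0 mm → H0 = 849 × 1201 mm.
H1: ⌊1201/2⌋ × 849 = 600 × 849 mm
H2: ⌊849/2⌋ × 600 = 424 × 600 mm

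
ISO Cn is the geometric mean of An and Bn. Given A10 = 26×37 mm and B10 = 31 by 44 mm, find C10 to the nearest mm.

Short side: √(26 · 31) = √806 ≈ 28.4 → 28 mm
Long side: √(37 · 44) = √1628 ≈ 40.3 → 40 mm

28 × 40 mm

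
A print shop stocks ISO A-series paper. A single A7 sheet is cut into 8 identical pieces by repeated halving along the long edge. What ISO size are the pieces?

8 = 2^3, so 3 halving steps.
A7 → A8 → … → A10 after 3 steps.

A10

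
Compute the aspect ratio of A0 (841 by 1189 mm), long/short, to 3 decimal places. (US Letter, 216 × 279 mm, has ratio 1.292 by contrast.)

1189 / 841 = 1.414
Matches √2 ≈ 1.414 — the ISO 216 defining ratio.

1.414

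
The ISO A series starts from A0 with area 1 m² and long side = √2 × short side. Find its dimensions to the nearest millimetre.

Let the short side be w mm. Then the long side is w√2 and w · w√2 = 10⁶ mm².
w² = 10⁶/√2, so w = 1000 / 2^(1/4) ≈ 840.9 mm; long side = 1000 · 2^(1/4) ≈ 1189.2 mm.

841 × 1189 mm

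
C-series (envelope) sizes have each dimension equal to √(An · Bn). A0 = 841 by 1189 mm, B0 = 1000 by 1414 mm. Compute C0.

Short side: √(841 · 1000) = √841000 ≈ 917.1 → 917 mm
Long side: √(1189 · 1414) = √1681246 ≈ 1296.6 → 1297 mm

917 × 1297 mm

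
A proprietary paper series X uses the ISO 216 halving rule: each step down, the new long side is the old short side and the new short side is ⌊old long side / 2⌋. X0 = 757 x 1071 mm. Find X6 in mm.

X1: ⌊1071/2⌋ × 757 = 535 × 757 mm
X2: ⌊757/2⌋ × 535 = 378 × 535 mm
X3: ⌊535/2⌋ × 378 = 267 × 378 mm
X4: ⌊378/2⌋ × 267 = 189 × 267 mm
X5: ⌊267/2⌋ × 189 = 133 × 189 mm
X6: ⌊189/2⌋ × 133 = 94 × 133 mm

94 × 133 mm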